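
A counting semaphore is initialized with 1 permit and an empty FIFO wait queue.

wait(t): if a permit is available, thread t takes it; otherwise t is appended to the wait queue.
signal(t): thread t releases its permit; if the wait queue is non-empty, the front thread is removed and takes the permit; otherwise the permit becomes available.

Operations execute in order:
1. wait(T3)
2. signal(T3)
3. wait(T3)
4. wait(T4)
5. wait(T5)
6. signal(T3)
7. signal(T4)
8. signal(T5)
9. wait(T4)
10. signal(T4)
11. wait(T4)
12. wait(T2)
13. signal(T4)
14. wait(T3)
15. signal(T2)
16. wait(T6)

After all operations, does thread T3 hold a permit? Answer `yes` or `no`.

Answer: yes

Derivation:
Step 1: wait(T3) -> count=0 queue=[] holders={T3}
Step 2: signal(T3) -> count=1 queue=[] holders={none}
Step 3: wait(T3) -> count=0 queue=[] holders={T3}
Step 4: wait(T4) -> count=0 queue=[T4] holders={T3}
Step 5: wait(T5) -> count=0 queue=[T4,T5] holders={T3}
Step 6: signal(T3) -> count=0 queue=[T5] holders={T4}
Step 7: signal(T4) -> count=0 queue=[] holders={T5}
Step 8: signal(T5) -> count=1 queue=[] holders={none}
Step 9: wait(T4) -> count=0 queue=[] holders={T4}
Step 10: signal(T4) -> count=1 queue=[] holders={none}
Step 11: wait(T4) -> count=0 queue=[] holders={T4}
Step 12: wait(T2) -> count=0 queue=[T2] holders={T4}
Step 13: signal(T4) -> count=0 queue=[] holders={T2}
Step 14: wait(T3) -> count=0 queue=[T3] holders={T2}
Step 15: signal(T2) -> count=0 queue=[] holders={T3}
Step 16: wait(T6) -> count=0 queue=[T6] holders={T3}
Final holders: {T3} -> T3 in holders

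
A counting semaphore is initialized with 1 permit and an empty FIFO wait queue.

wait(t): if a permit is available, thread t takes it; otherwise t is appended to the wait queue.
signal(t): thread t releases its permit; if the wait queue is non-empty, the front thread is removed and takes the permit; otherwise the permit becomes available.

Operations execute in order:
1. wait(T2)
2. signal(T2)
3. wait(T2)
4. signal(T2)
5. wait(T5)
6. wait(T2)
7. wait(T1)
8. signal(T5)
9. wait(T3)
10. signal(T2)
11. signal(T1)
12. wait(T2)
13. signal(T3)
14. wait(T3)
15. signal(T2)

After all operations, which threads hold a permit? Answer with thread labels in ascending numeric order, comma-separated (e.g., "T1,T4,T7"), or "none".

Step 1: wait(T2) -> count=0 queue=[] holders={T2}
Step 2: signal(T2) -> count=1 queue=[] holders={none}
Step 3: wait(T2) -> count=0 queue=[] holders={T2}
Step 4: signal(T2) -> count=1 queue=[] holders={none}
Step 5: wait(T5) -> count=0 queue=[] holders={T5}
Step 6: wait(T2) -> count=0 queue=[T2] holders={T5}
Step 7: wait(T1) -> count=0 queue=[T2,T1] holders={T5}
Step 8: signal(T5) -> count=0 queue=[T1] holders={T2}
Step 9: wait(T3) -> count=0 queue=[T1,T3] holders={T2}
Step 10: signal(T2) -> count=0 queue=[T3] holders={T1}
Step 11: signal(T1) -> count=0 queue=[] holders={T3}
Step 12: wait(T2) -> count=0 queue=[T2] holders={T3}
Step 13: signal(T3) -> count=0 queue=[] holders={T2}
Step 14: wait(T3) -> count=0 queue=[T3] holders={T2}
Step 15: signal(T2) -> count=0 queue=[] holders={T3}
Final holders: T3

Answer: T3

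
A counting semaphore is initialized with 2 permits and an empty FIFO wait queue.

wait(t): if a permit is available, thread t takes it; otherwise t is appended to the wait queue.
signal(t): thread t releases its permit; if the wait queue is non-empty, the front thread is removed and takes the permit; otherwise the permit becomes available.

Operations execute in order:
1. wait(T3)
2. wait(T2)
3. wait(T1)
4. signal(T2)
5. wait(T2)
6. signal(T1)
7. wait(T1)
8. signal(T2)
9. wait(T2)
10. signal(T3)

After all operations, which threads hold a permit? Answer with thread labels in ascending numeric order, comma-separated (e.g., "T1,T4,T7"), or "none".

Step 1: wait(T3) -> count=1 queue=[] holders={T3}
Step 2: wait(T2) -> count=0 queue=[] holders={T2,T3}
Step 3: wait(T1) -> count=0 queue=[T1] holders={T2,T3}
Step 4: signal(T2) -> count=0 queue=[] holders={T1,T3}
Step 5: wait(T2) -> count=0 queue=[T2] holders={T1,T3}
Step 6: signal(T1) -> count=0 queue=[] holders={T2,T3}
Step 7: wait(T1) -> count=0 queue=[T1] holders={T2,T3}
Step 8: signal(T2) -> count=0 queue=[] holders={T1,T3}
Step 9: wait(T2) -> count=0 queue=[T2] holders={T1,T3}
Step 10: signal(T3) -> count=0 queue=[] holders={T1,T2}
Final holders: T1,T2

Answer: T1,T2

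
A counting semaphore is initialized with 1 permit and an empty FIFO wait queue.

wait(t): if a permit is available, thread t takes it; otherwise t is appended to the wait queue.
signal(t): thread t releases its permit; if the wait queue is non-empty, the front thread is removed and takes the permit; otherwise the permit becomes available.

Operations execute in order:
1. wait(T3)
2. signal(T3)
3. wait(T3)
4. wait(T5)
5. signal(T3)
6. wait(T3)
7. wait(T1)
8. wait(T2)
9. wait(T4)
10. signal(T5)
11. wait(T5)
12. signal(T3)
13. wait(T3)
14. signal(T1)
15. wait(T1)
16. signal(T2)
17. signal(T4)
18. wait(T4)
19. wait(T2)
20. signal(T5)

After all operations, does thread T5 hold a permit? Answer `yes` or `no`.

Answer: no

Derivation:
Step 1: wait(T3) -> count=0 queue=[] holders={T3}
Step 2: signal(T3) -> count=1 queue=[] holders={none}
Step 3: wait(T3) -> count=0 queue=[] holders={T3}
Step 4: wait(T5) -> count=0 queue=[T5] holders={T3}
Step 5: signal(T3) -> count=0 queue=[] holders={T5}
Step 6: wait(T3) -> count=0 queue=[T3] holders={T5}
Step 7: wait(T1) -> count=0 queue=[T3,T1] holders={T5}
Step 8: wait(T2) -> count=0 queue=[T3,T1,T2] holders={T5}
Step 9: wait(T4) -> count=0 queue=[T3,T1,T2,T4] holders={T5}
Step 10: signal(T5) -> count=0 queue=[T1,T2,T4] holders={T3}
Step 11: wait(T5) -> count=0 queue=[T1,T2,T4,T5] holders={T3}
Step 12: signal(T3) -> count=0 queue=[T2,T4,T5] holders={T1}
Step 13: wait(T3) -> count=0 queue=[T2,T4,T5,T3] holders={T1}
Step 14: signal(T1) -> count=0 queue=[T4,T5,T3] holders={T2}
Step 15: wait(T1) -> count=0 queue=[T4,T5,T3,T1] holders={T2}
Step 16: signal(T2) -> count=0 queue=[T5,T3,T1] holders={T4}
Step 17: signal(T4) -> count=0 queue=[T3,T1] holders={T5}
Step 18: wait(T4) -> count=0 queue=[T3,T1,T4] holders={T5}
Step 19: wait(T2) -> count=0 queue=[T3,T1,T4,T2] holders={T5}
Step 20: signal(T5) -> count=0 queue=[T1,T4,T2] holders={T3}
Final holders: {T3} -> T5 not in holders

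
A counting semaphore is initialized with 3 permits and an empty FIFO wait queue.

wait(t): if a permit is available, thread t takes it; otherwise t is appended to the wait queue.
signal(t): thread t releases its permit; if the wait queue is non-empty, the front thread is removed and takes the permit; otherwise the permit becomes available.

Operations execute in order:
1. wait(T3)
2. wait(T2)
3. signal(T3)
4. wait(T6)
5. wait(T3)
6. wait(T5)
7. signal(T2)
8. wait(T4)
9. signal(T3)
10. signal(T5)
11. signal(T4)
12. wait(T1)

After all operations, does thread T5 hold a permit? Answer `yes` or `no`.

Step 1: wait(T3) -> count=2 queue=[] holders={T3}
Step 2: wait(T2) -> count=1 queue=[] holders={T2,T3}
Step 3: signal(T3) -> count=2 queue=[] holders={T2}
Step 4: wait(T6) -> count=1 queue=[] holders={T2,T6}
Step 5: wait(T3) -> count=0 queue=[] holders={T2,T3,T6}
Step 6: wait(T5) -> count=0 queue=[T5] holders={T2,T3,T6}
Step 7: signal(T2) -> count=0 queue=[] holders={T3,T5,T6}
Step 8: wait(T4) -> count=0 queue=[T4] holders={T3,T5,T6}
Step 9: signal(T3) -> count=0 queue=[] holders={T4,T5,T6}
Step 10: signal(T5) -> count=1 queue=[] holders={T4,T6}
Step 11: signal(T4) -> count=2 queue=[] holders={T6}
Step 12: wait(T1) -> count=1 queue=[] holders={T1,T6}
Final holders: {T1,T6} -> T5 not in holders

Answer: no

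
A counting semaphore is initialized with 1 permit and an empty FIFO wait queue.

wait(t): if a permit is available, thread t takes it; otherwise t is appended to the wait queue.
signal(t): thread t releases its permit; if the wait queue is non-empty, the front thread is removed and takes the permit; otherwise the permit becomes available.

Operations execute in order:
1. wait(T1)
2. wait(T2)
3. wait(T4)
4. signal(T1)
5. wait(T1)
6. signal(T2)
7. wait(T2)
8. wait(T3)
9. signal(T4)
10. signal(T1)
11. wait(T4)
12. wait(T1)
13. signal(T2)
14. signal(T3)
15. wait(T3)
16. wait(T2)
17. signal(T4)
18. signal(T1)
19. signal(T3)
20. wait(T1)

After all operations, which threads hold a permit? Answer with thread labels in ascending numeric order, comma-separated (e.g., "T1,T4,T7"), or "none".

Answer: T2

Derivation:
Step 1: wait(T1) -> count=0 queue=[] holders={T1}
Step 2: wait(T2) -> count=0 queue=[T2] holders={T1}
Step 3: wait(T4) -> count=0 queue=[T2,T4] holders={T1}
Step 4: signal(T1) -> count=0 queue=[T4] holders={T2}
Step 5: wait(T1) -> count=0 queue=[T4,T1] holders={T2}
Step 6: signal(T2) -> count=0 queue=[T1] holders={T4}
Step 7: wait(T2) -> count=0 queue=[T1,T2] holders={T4}
Step 8: wait(T3) -> count=0 queue=[T1,T2,T3] holders={T4}
Step 9: signal(T4) -> count=0 queue=[T2,T3] holders={T1}
Step 10: signal(T1) -> count=0 queue=[T3] holders={T2}
Step 11: wait(T4) -> count=0 queue=[T3,T4] holders={T2}
Step 12: wait(T1) -> count=0 queue=[T3,T4,T1] holders={T2}
Step 13: signal(T2) -> count=0 queue=[T4,T1] holders={T3}
Step 14: signal(T3) -> count=0 queue=[T1] holders={T4}
Step 15: wait(T3) -> count=0 queue=[T1,T3] holders={T4}
Step 16: wait(T2) -> count=0 queue=[T1,T3,T2] holders={T4}
Step 17: signal(T4) -> count=0 queue=[T3,T2] holders={T1}
Step 18: signal(T1) -> count=0 queue=[T2] holders={T3}
Step 19: signal(T3) -> count=0 queue=[] holders={T2}
Step 20: wait(T1) -> count=0 queue=[T1] holders={T2}
Final holders: T2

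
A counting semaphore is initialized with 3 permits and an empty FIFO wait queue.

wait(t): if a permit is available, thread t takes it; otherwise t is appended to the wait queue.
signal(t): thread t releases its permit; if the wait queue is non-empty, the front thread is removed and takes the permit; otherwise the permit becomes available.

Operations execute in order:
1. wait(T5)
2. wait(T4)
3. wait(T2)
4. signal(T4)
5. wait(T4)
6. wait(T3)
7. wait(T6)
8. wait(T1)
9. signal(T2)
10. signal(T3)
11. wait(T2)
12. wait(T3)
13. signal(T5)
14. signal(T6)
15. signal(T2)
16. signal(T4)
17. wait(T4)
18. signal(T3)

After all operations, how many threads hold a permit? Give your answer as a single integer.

Step 1: wait(T5) -> count=2 queue=[] holders={T5}
Step 2: wait(T4) -> count=1 queue=[] holders={T4,T5}
Step 3: wait(T2) -> count=0 queue=[] holders={T2,T4,T5}
Step 4: signal(T4) -> count=1 queue=[] holders={T2,T5}
Step 5: wait(T4) -> count=0 queue=[] holders={T2,T4,T5}
Step 6: wait(T3) -> count=0 queue=[T3] holders={T2,T4,T5}
Step 7: wait(T6) -> count=0 queue=[T3,T6] holders={T2,T4,T5}
Step 8: wait(T1) -> count=0 queue=[T3,T6,T1] holders={T2,T4,T5}
Step 9: signal(T2) -> count=0 queue=[T6,T1] holders={T3,T4,T5}
Step 10: signal(T3) -> count=0 queue=[T1] holders={T4,T5,T6}
Step 11: wait(T2) -> count=0 queue=[T1,T2] holders={T4,T5,T6}
Step 12: wait(T3) -> count=0 queue=[T1,T2,T3] holders={T4,T5,T6}
Step 13: signal(T5) -> count=0 queue=[T2,T3] holders={T1,T4,T6}
Step 14: signal(T6) -> count=0 queue=[T3] holders={T1,T2,T4}
Step 15: signal(T2) -> count=0 queue=[] holders={T1,T3,T4}
Step 16: signal(T4) -> count=1 queue=[] holders={T1,T3}
Step 17: wait(T4) -> count=0 queue=[] holders={T1,T3,T4}
Step 18: signal(T3) -> count=1 queue=[] holders={T1,T4}
Final holders: {T1,T4} -> 2 thread(s)

Answer: 2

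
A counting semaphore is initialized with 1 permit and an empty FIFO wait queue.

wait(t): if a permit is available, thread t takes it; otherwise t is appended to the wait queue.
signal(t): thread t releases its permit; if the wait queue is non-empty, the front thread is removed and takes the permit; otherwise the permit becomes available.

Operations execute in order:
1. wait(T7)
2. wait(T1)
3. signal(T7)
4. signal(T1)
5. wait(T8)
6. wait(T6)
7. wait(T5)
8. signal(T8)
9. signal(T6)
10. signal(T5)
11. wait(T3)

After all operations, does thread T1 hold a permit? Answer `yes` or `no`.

Answer: no

Derivation:
Step 1: wait(T7) -> count=0 queue=[] holders={T7}
Step 2: wait(T1) -> count=0 queue=[T1] holders={T7}
Step 3: signal(T7) -> count=0 queue=[] holders={T1}
Step 4: signal(T1) -> count=1 queue=[] holders={none}
Step 5: wait(T8) -> count=0 queue=[] holders={T8}
Step 6: wait(T6) -> count=0 queue=[T6] holders={T8}
Step 7: wait(T5) -> count=0 queue=[T6,T5] holders={T8}
Step 8: signal(T8) -> count=0 queue=[T5] holders={T6}
Step 9: signal(T6) -> count=0 queue=[] holders={T5}
Step 10: signal(T5) -> count=1 queue=[] holders={none}
Step 11: wait(T3) -> count=0 queue=[] holders={T3}
Final holders: {T3} -> T1 not in holders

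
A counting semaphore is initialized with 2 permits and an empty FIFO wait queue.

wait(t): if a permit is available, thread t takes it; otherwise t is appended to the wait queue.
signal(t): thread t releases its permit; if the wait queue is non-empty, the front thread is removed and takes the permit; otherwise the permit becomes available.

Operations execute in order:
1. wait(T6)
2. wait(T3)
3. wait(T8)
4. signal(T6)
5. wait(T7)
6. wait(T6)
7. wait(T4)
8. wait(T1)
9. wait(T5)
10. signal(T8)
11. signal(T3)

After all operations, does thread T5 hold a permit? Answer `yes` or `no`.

Step 1: wait(T6) -> count=1 queue=[] holders={T6}
Step 2: wait(T3) -> count=0 queue=[] holders={T3,T6}
Step 3: wait(T8) -> count=0 queue=[T8] holders={T3,T6}
Step 4: signal(T6) -> count=0 queue=[] holders={T3,T8}
Step 5: wait(T7) -> count=0 queue=[T7] holders={T3,T8}
Step 6: wait(T6) -> count=0 queue=[T7,T6] holders={T3,T8}
Step 7: wait(T4) -> count=0 queue=[T7,T6,T4] holders={T3,T8}
Step 8: wait(T1) -> count=0 queue=[T7,T6,T4,T1] holders={T3,T8}
Step 9: wait(T5) -> count=0 queue=[T7,T6,T4,T1,T5] holders={T3,T8}
Step 10: signal(T8) -> count=0 queue=[T6,T4,T1,T5] holders={T3,T7}
Step 11: signal(T3) -> count=0 queue=[T4,T1,T5] holders={T6,T7}
Final holders: {T6,T7} -> T5 not in holders

Answer: no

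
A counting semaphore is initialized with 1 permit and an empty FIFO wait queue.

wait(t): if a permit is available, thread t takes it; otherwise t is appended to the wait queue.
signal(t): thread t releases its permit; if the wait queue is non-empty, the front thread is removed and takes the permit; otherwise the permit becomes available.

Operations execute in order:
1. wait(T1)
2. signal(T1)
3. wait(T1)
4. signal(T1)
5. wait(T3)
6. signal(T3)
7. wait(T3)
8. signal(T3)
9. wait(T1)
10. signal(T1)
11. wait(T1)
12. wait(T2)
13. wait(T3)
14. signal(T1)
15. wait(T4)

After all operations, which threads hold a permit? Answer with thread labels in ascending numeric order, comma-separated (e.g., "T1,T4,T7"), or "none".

Answer: T2

Derivation:
Step 1: wait(T1) -> count=0 queue=[] holders={T1}
Step 2: signal(T1) -> count=1 queue=[] holders={none}
Step 3: wait(T1) -> count=0 queue=[] holders={T1}
Step 4: signal(T1) -> count=1 queue=[] holders={none}
Step 5: wait(T3) -> count=0 queue=[] holders={T3}
Step 6: signal(T3) -> count=1 queue=[] holders={none}
Step 7: wait(T3) -> count=0 queue=[] holders={T3}
Step 8: signal(T3) -> count=1 queue=[] holders={none}
Step 9: wait(T1) -> count=0 queue=[] holders={T1}
Step 10: signal(T1) -> count=1 queue=[] holders={none}
Step 11: wait(T1) -> count=0 queue=[] holders={T1}
Step 12: wait(T2) -> count=0 queue=[T2] holders={T1}
Step 13: wait(T3) -> count=0 queue=[T2,T3] holders={T1}
Step 14: signal(T1) -> count=0 queue=[T3] holders={T2}
Step 15: wait(T4) -> count=0 queue=[T3,T4] holders={T2}
Final holders: T2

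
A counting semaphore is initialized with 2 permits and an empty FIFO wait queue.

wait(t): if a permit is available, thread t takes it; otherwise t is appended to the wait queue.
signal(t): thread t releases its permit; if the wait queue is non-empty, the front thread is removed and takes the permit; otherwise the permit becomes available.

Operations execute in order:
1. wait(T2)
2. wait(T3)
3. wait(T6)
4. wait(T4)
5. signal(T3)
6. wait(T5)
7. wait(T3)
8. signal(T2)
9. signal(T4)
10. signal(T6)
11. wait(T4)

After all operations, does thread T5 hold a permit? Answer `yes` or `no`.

Answer: yes

Derivation:
Step 1: wait(T2) -> count=1 queue=[] holders={T2}
Step 2: wait(T3) -> count=0 queue=[] holders={T2,T3}
Step 3: wait(T6) -> count=0 queue=[T6] holders={T2,T3}
Step 4: wait(T4) -> count=0 queue=[T6,T4] holders={T2,T3}
Step 5: signal(T3) -> count=0 queue=[T4] holders={T2,T6}
Step 6: wait(T5) -> count=0 queue=[T4,T5] holders={T2,T6}
Step 7: wait(T3) -> count=0 queue=[T4,T5,T3] holders={T2,T6}
Step 8: signal(T2) -> count=0 queue=[T5,T3] holders={T4,T6}
Step 9: signal(T4) -> count=0 queue=[T3] holders={T5,T6}
Step 10: signal(T6) -> count=0 queue=[] holders={T3,T5}
Step 11: wait(T4) -> count=0 queue=[T4] holders={T3,T5}
Final holders: {T3,T5} -> T5 in holders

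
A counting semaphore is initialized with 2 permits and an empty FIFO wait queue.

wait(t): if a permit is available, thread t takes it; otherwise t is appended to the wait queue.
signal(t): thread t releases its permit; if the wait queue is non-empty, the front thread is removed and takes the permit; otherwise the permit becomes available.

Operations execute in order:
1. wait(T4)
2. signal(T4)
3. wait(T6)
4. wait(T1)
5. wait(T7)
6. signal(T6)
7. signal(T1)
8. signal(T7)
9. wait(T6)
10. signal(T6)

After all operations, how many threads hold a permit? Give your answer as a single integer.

Step 1: wait(T4) -> count=1 queue=[] holders={T4}
Step 2: signal(T4) -> count=2 queue=[] holders={none}
Step 3: wait(T6) -> count=1 queue=[] holders={T6}
Step 4: wait(T1) -> count=0 queue=[] holders={T1,T6}
Step 5: wait(T7) -> count=0 queue=[T7] holders={T1,T6}
Step 6: signal(T6) -> count=0 queue=[] holders={T1,T7}
Step 7: signal(T1) -> count=1 queue=[] holders={T7}
Step 8: signal(T7) -> count=2 queue=[] holders={none}
Step 9: wait(T6) -> count=1 queue=[] holders={T6}
Step 10: signal(T6) -> count=2 queue=[] holders={none}
Final holders: {none} -> 0 thread(s)

Answer: 0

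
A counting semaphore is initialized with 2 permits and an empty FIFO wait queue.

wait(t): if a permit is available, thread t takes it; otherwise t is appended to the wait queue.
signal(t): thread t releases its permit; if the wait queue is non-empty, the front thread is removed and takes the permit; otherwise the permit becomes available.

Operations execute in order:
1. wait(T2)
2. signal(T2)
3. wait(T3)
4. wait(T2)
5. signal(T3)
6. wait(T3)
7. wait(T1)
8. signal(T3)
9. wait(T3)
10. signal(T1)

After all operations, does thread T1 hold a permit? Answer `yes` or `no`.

Answer: no

Derivation:
Step 1: wait(T2) -> count=1 queue=[] holders={T2}
Step 2: signal(T2) -> count=2 queue=[] holders={none}
Step 3: wait(T3) -> count=1 queue=[] holders={T3}
Step 4: wait(T2) -> count=0 queue=[] holders={T2,T3}
Step 5: signal(T3) -> count=1 queue=[] holders={T2}
Step 6: wait(T3) -> count=0 queue=[] holders={T2,T3}
Step 7: wait(T1) -> count=0 queue=[T1] holders={T2,T3}
Step 8: signal(T3) -> count=0 queue=[] holders={T1,T2}
Step 9: wait(T3) -> count=0 queue=[T3] holders={T1,T2}
Step 10: signal(T1) -> count=0 queue=[] holders={T2,T3}
Final holders: {T2,T3} -> T1 not in holders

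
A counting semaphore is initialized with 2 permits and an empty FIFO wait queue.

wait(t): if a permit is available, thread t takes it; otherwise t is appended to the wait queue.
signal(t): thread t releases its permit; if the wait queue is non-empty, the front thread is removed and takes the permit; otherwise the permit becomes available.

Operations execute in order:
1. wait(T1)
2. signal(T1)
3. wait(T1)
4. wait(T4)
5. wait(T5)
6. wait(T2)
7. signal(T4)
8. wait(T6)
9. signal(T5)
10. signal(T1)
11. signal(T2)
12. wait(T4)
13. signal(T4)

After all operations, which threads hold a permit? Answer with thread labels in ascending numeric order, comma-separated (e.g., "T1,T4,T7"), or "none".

Answer: T6

Derivation:
Step 1: wait(T1) -> count=1 queue=[] holders={T1}
Step 2: signal(T1) -> count=2 queue=[] holders={none}
Step 3: wait(T1) -> count=1 queue=[] holders={T1}
Step 4: wait(T4) -> count=0 queue=[] holders={T1,T4}
Step 5: wait(T5) -> count=0 queue=[T5] holders={T1,T4}
Step 6: wait(T2) -> count=0 queue=[T5,T2] holders={T1,T4}
Step 7: signal(T4) -> count=0 queue=[T2] holders={T1,T5}
Step 8: wait(T6) -> count=0 queue=[T2,T6] holders={T1,T5}
Step 9: signal(T5) -> count=0 queue=[T6] holders={T1,T2}
Step 10: signal(T1) -> count=0 queue=[] holders={T2,T6}
Step 11: signal(T2) -> count=1 queue=[] holders={T6}
Step 12: wait(T4) -> count=0 queue=[] holders={T4,T6}
Step 13: signal(T4) -> count=1 queue=[] holders={T6}
Final holders: T6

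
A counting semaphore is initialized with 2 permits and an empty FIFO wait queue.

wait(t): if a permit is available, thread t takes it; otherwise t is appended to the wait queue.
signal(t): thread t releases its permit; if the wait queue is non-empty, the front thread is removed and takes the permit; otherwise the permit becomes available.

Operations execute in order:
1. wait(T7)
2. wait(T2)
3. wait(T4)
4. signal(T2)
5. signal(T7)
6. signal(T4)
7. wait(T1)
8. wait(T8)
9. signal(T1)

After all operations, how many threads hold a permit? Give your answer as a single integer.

Step 1: wait(T7) -> count=1 queue=[] holders={T7}
Step 2: wait(T2) -> count=0 queue=[] holders={T2,T7}
Step 3: wait(T4) -> count=0 queue=[T4] holders={T2,T7}
Step 4: signal(T2) -> count=0 queue=[] holders={T4,T7}
Step 5: signal(T7) -> count=1 queue=[] holders={T4}
Step 6: signal(T4) -> count=2 queue=[] holders={none}
Step 7: wait(T1) -> count=1 queue=[] holders={T1}
Step 8: wait(T8) -> count=0 queue=[] holders={T1,T8}
Step 9: signal(T1) -> count=1 queue=[] holders={T8}
Final holders: {T8} -> 1 thread(s)

Answer: 1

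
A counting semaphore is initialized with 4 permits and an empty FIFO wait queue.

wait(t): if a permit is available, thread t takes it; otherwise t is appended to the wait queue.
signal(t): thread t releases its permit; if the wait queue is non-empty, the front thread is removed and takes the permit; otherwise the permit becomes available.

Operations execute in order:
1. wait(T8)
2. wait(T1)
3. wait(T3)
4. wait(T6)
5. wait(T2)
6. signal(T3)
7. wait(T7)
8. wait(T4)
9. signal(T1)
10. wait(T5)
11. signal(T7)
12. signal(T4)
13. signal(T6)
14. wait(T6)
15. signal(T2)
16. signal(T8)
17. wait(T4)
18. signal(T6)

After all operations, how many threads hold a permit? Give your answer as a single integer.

Answer: 2

Derivation:
Step 1: wait(T8) -> count=3 queue=[] holders={T8}
Step 2: wait(T1) -> count=2 queue=[] holders={T1,T8}
Step 3: wait(T3) -> count=1 queue=[] holders={T1,T3,T8}
Step 4: wait(T6) -> count=0 queue=[] holders={T1,T3,T6,T8}
Step 5: wait(T2) -> count=0 queue=[T2] holders={T1,T3,T6,T8}
Step 6: signal(T3) -> count=0 queue=[] holders={T1,T2,T6,T8}
Step 7: wait(T7) -> count=0 queue=[T7] holders={T1,T2,T6,T8}
Step 8: wait(T4) -> count=0 queue=[T7,T4] holders={T1,T2,T6,T8}
Step 9: signal(T1) -> count=0 queue=[T4] holders={T2,T6,T7,T8}
Step 10: wait(T5) -> count=0 queue=[T4,T5] holders={T2,T6,T7,T8}
Step 11: signal(T7) -> count=0 queue=[T5] holders={T2,T4,T6,T8}
Step 12: signal(T4) -> count=0 queue=[] holders={T2,T5,T6,T8}
Step 13: signal(T6) -> count=1 queue=[] holders={T2,T5,T8}
Step 14: wait(T6) -> count=0 queue=[] holders={T2,T5,T6,T8}
Step 15: signal(T2) -> count=1 queue=[] holders={T5,T6,T8}
Step 16: signal(T8) -> count=2 queue=[] holders={T5,T6}
Step 17: wait(T4) -> count=1 queue=[] holders={T4,T5,T6}
Step 18: signal(T6) -> count=2 queue=[] holders={T4,T5}
Final holders: {T4,T5} -> 2 thread(s)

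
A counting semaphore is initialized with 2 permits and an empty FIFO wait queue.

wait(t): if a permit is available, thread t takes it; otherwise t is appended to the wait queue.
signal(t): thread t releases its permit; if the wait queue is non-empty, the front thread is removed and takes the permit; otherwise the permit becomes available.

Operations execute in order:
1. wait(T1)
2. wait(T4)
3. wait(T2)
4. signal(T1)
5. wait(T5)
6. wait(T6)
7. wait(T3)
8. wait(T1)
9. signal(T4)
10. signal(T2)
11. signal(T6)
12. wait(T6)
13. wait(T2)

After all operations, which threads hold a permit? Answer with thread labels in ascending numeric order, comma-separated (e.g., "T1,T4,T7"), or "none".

Step 1: wait(T1) -> count=1 queue=[] holders={T1}
Step 2: wait(T4) -> count=0 queue=[] holders={T1,T4}
Step 3: wait(T2) -> count=0 queue=[T2] holders={T1,T4}
Step 4: signal(T1) -> count=0 queue=[] holders={T2,T4}
Step 5: wait(T5) -> count=0 queue=[T5] holders={T2,T4}
Step 6: wait(T6) -> count=0 queue=[T5,T6] holders={T2,T4}
Step 7: wait(T3) -> count=0 queue=[T5,T6,T3] holders={T2,T4}
Step 8: wait(T1) -> count=0 queue=[T5,T6,T3,T1] holders={T2,T4}
Step 9: signal(T4) -> count=0 queue=[T6,T3,T1] holders={T2,T5}
Step 10: signal(T2) -> count=0 queue=[T3,T1] holders={T5,T6}
Step 11: signal(T6) -> count=0 queue=[T1] holders={T3,T5}
Step 12: wait(T6) -> count=0 queue=[T1,T6] holders={T3,T5}
Step 13: wait(T2) -> count=0 queue=[T1,T6,T2] holders={T3,T5}
Final holders: T3,T5

Answer: T3,T5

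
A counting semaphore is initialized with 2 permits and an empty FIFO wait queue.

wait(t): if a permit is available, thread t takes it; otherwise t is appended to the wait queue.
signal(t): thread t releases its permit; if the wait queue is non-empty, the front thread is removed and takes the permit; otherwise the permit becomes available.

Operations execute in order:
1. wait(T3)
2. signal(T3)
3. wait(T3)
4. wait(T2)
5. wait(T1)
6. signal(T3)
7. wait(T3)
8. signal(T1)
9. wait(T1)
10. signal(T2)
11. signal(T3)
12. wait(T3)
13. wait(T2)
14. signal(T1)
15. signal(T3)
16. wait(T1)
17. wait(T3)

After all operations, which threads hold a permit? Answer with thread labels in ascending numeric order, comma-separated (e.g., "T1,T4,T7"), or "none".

Answer: T1,T2

Derivation:
Step 1: wait(T3) -> count=1 queue=[] holders={T3}
Step 2: signal(T3) -> count=2 queue=[] holders={none}
Step 3: wait(T3) -> count=1 queue=[] holders={T3}
Step 4: wait(T2) -> count=0 queue=[] holders={T2,T3}
Step 5: wait(T1) -> count=0 queue=[T1] holders={T2,T3}
Step 6: signal(T3) -> count=0 queue=[] holders={T1,T2}
Step 7: wait(T3) -> count=0 queue=[T3] holders={T1,T2}
Step 8: signal(T1) -> count=0 queue=[] holders={T2,T3}
Step 9: wait(T1) -> count=0 queue=[T1] holders={T2,T3}
Step 10: signal(T2) -> count=0 queue=[] holders={T1,T3}
Step 11: signal(T3) -> count=1 queue=[] holders={T1}
Step 12: wait(T3) -> count=0 queue=[] holders={T1,T3}
Step 13: wait(T2) -> count=0 queue=[T2] holders={T1,T3}
Step 14: signal(T1) -> count=0 queue=[] holders={T2,T3}
Step 15: signal(T3) -> count=1 queue=[] holders={T2}
Step 16: wait(T1) -> count=0 queue=[] holders={T1,T2}
Step 17: wait(T3) -> count=0 queue=[T3] holders={T1,T2}
Final holders: T1,T2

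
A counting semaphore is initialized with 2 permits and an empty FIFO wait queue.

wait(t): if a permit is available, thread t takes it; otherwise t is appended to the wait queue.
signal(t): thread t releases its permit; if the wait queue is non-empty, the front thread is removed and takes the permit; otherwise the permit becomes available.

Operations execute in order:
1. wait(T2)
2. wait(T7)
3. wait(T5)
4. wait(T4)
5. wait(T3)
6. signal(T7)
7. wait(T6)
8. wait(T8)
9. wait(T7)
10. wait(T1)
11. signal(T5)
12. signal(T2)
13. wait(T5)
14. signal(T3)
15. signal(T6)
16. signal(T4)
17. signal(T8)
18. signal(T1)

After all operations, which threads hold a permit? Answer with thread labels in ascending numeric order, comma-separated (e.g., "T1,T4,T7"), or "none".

Answer: T5,T7

Derivation:
Step 1: wait(T2) -> count=1 queue=[] holders={T2}
Step 2: wait(T7) -> count=0 queue=[] holders={T2,T7}
Step 3: wait(T5) -> count=0 queue=[T5] holders={T2,T7}
Step 4: wait(T4) -> count=0 queue=[T5,T4] holders={T2,T7}
Step 5: wait(T3) -> count=0 queue=[T5,T4,T3] holders={T2,T7}
Step 6: signal(T7) -> count=0 queue=[T4,T3] holders={T2,T5}
Step 7: wait(T6) -> count=0 queue=[T4,T3,T6] holders={T2,T5}
Step 8: wait(T8) -> count=0 queue=[T4,T3,T6,T8] holders={T2,T5}
Step 9: wait(T7) -> count=0 queue=[T4,T3,T6,T8,T7] holders={T2,T5}
Step 10: wait(T1) -> count=0 queue=[T4,T3,T6,T8,T7,T1] holders={T2,T5}
Step 11: signal(T5) -> count=0 queue=[T3,T6,T8,T7,T1] holders={T2,T4}
Step 12: signal(T2) -> count=0 queue=[T6,T8,T7,T1] holders={T3,T4}
Step 13: wait(T5) -> count=0 queue=[T6,T8,T7,T1,T5] holders={T3,T4}
Step 14: signal(T3) -> count=0 queue=[T8,T7,T1,T5] holders={T4,T6}
Step 15: signal(T6) -> count=0 queue=[T7,T1,T5] holders={T4,T8}
Step 16: signal(T4) -> count=0 queue=[T1,T5] holders={T7,T8}
Step 17: signal(T8) -> count=0 queue=[T5] holders={T1,T7}
Step 18: signal(T1) -> count=0 queue=[] holders={T5,T7}
Final holders: T5,T7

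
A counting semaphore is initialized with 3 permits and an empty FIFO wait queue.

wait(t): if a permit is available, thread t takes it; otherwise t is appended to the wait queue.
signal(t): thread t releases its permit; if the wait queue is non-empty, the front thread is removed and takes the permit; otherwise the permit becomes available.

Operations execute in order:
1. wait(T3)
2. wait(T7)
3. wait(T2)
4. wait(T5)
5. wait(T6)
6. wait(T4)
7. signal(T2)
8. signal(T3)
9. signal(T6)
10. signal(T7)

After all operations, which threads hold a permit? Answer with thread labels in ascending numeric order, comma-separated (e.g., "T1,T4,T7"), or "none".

Answer: T4,T5

Derivation:
Step 1: wait(T3) -> count=2 queue=[] holders={T3}
Step 2: wait(T7) -> count=1 queue=[] holders={T3,T7}
Step 3: wait(T2) -> count=0 queue=[] holders={T2,T3,T7}
Step 4: wait(T5) -> count=0 queue=[T5] holders={T2,T3,T7}
Step 5: wait(T6) -> count=0 queue=[T5,T6] holders={T2,T3,T7}
Step 6: wait(T4) -> count=0 queue=[T5,T6,T4] holders={T2,T3,T7}
Step 7: signal(T2) -> count=0 queue=[T6,T4] holders={T3,T5,T7}
Step 8: signal(T3) -> count=0 queue=[T4] holders={T5,T6,T7}
Step 9: signal(T6) -> count=0 queue=[] holders={T4,T5,T7}
Step 10: signal(T7) -> count=1 queue=[] holders={T4,T5}
Final holders: T4,T5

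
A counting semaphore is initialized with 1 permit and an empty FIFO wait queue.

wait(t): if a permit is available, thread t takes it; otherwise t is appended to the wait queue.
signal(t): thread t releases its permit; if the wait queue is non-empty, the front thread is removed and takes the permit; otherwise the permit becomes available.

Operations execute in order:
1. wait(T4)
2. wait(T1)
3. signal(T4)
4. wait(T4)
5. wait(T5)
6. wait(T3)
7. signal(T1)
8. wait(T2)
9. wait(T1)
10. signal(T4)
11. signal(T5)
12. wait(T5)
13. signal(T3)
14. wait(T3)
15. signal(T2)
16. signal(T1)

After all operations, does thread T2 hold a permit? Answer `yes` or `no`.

Step 1: wait(T4) -> count=0 queue=[] holders={T4}
Step 2: wait(T1) -> count=0 queue=[T1] holders={T4}
Step 3: signal(T4) -> count=0 queue=[] holders={T1}
Step 4: wait(T4) -> count=0 queue=[T4] holders={T1}
Step 5: wait(T5) -> count=0 queue=[T4,T5] holders={T1}
Step 6: wait(T3) -> count=0 queue=[T4,T5,T3] holders={T1}
Step 7: signal(T1) -> count=0 queue=[T5,T3] holders={T4}
Step 8: wait(T2) -> count=0 queue=[T5,T3,T2] holders={T4}
Step 9: wait(T1) -> count=0 queue=[T5,T3,T2,T1] holders={T4}
Step 10: signal(T4) -> count=0 queue=[T3,T2,T1] holders={T5}
Step 11: signal(T5) -> count=0 queue=[T2,T1] holders={T3}
Step 12: wait(T5) -> count=0 queue=[T2,T1,T5] holders={T3}
Step 13: signal(T3) -> count=0 queue=[T1,T5] holders={T2}
Step 14: wait(T3) -> count=0 queue=[T1,T5,T3] holders={T2}
Step 15: signal(T2) -> count=0 queue=[T5,T3] holders={T1}
Step 16: signal(T1) -> count=0 queue=[T3] holders={T5}
Final holders: {T5} -> T2 not in holders

Answer: no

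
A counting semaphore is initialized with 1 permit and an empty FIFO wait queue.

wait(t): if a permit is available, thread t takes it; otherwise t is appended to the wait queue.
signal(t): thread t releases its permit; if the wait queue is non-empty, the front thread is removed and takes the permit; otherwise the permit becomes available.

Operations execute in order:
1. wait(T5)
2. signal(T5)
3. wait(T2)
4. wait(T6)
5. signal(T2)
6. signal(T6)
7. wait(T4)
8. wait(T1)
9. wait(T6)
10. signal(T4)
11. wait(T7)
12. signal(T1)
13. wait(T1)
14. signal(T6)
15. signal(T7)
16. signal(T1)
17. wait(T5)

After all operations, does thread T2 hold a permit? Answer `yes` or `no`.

Step 1: wait(T5) -> count=0 queue=[] holders={T5}
Step 2: signal(T5) -> count=1 queue=[] holders={none}
Step 3: wait(T2) -> count=0 queue=[] holders={T2}
Step 4: wait(T6) -> count=0 queue=[T6] holders={T2}
Step 5: signal(T2) -> count=0 queue=[] holders={T6}
Step 6: signal(T6) -> count=1 queue=[] holders={none}
Step 7: wait(T4) -> count=0 queue=[] holders={T4}
Step 8: wait(T1) -> count=0 queue=[T1] holders={T4}
Step 9: wait(T6) -> count=0 queue=[T1,T6] holders={T4}
Step 10: signal(T4) -> count=0 queue=[T6] holders={T1}
Step 11: wait(T7) -> count=0 queue=[T6,T7] holders={T1}
Step 12: signal(T1) -> count=0 queue=[T7] holders={T6}
Step 13: wait(T1) -> count=0 queue=[T7,T1] holders={T6}
Step 14: signal(T6) -> count=0 queue=[T1] holders={T7}
Step 15: signal(T7) -> count=0 queue=[] holders={T1}
Step 16: signal(T1) -> count=1 queue=[] holders={none}
Step 17: wait(T5) -> count=0 queue=[] holders={T5}
Final holders: {T5} -> T2 not in holders

Answer: no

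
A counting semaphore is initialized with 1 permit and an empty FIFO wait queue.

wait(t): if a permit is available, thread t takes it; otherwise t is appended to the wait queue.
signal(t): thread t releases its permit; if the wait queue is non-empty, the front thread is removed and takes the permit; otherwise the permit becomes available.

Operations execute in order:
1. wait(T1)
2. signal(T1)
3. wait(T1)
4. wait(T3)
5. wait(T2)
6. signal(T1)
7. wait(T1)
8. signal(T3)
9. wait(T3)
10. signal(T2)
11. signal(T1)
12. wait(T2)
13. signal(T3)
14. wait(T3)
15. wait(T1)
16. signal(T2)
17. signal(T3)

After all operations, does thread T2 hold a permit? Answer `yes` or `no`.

Step 1: wait(T1) -> count=0 queue=[] holders={T1}
Step 2: signal(T1) -> count=1 queue=[] holders={none}
Step 3: wait(T1) -> count=0 queue=[] holders={T1}
Step 4: wait(T3) -> count=0 queue=[T3] holders={T1}
Step 5: wait(T2) -> count=0 queue=[T3,T2] holders={T1}
Step 6: signal(T1) -> count=0 queue=[T2] holders={T3}
Step 7: wait(T1) -> count=0 queue=[T2,T1] holders={T3}
Step 8: signal(T3) -> count=0 queue=[T1] holders={T2}
Step 9: wait(T3) -> count=0 queue=[T1,T3] holders={T2}
Step 10: signal(T2) -> count=0 queue=[T3] holders={T1}
Step 11: signal(T1) -> count=0 queue=[] holders={T3}
Step 12: wait(T2) -> count=0 queue=[T2] holders={T3}
Step 13: signal(T3) -> count=0 queue=[] holders={T2}
Step 14: wait(T3) -> count=0 queue=[T3] holders={T2}
Step 15: wait(T1) -> count=0 queue=[T3,T1] holders={T2}
Step 16: signal(T2) -> count=0 queue=[T1] holders={T3}
Step 17: signal(T3) -> count=0 queue=[] holders={T1}
Final holders: {T1} -> T2 not in holders

Answer: no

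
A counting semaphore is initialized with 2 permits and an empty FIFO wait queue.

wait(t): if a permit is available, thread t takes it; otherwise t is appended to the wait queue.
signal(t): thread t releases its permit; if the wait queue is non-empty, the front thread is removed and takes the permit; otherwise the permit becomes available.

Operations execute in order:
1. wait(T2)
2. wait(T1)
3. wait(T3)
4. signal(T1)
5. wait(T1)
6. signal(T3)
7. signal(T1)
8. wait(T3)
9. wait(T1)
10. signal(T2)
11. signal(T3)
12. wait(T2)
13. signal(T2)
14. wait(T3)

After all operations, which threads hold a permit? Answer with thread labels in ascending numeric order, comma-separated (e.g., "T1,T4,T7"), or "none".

Step 1: wait(T2) -> count=1 queue=[] holders={T2}
Step 2: wait(T1) -> count=0 queue=[] holders={T1,T2}
Step 3: wait(T3) -> count=0 queue=[T3] holders={T1,T2}
Step 4: signal(T1) -> count=0 queue=[] holders={T2,T3}
Step 5: wait(T1) -> count=0 queue=[T1] holders={T2,T3}
Step 6: signal(T3) -> count=0 queue=[] holders={T1,T2}
Step 7: signal(T1) -> count=1 queue=[] holders={T2}
Step 8: wait(T3) -> count=0 queue=[] holders={T2,T3}
Step 9: wait(T1) -> count=0 queue=[T1] holders={T2,T3}
Step 10: signal(T2) -> count=0 queue=[] holders={T1,T3}
Step 11: signal(T3) -> count=1 queue=[] holders={T1}
Step 12: wait(T2) -> count=0 queue=[] holders={T1,T2}
Step 13: signal(T2) -> count=1 queue=[] holders={T1}
Step 14: wait(T3) -> count=0 queue=[] holders={T1,T3}
Final holders: T1,T3

Answer: T1,T3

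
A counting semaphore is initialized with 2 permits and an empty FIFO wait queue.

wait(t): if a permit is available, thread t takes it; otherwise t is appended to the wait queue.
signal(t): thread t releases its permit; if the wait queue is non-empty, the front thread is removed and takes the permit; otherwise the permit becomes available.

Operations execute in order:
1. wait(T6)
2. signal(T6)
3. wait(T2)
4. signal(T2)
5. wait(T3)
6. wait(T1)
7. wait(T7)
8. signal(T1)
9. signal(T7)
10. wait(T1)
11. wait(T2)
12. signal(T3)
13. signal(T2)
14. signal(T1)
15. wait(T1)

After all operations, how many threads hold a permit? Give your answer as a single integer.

Step 1: wait(T6) -> count=1 queue=[] holders={T6}
Step 2: signal(T6) -> count=2 queue=[] holders={none}
Step 3: wait(T2) -> count=1 queue=[] holders={T2}
Step 4: signal(T2) -> count=2 queue=[] holders={none}
Step 5: wait(T3) -> count=1 queue=[] holders={T3}
Step 6: wait(T1) -> count=0 queue=[] holders={T1,T3}
Step 7: wait(T7) -> count=0 queue=[T7] holders={T1,T3}
Step 8: signal(T1) -> count=0 queue=[] holders={T3,T7}
Step 9: signal(T7) -> count=1 queue=[] holders={T3}
Step 10: wait(T1) -> count=0 queue=[] holders={T1,T3}
Step 11: wait(T2) -> count=0 queue=[T2] holders={T1,T3}
Step 12: signal(T3) -> count=0 queue=[] holders={T1,T2}
Step 13: signal(T2) -> count=1 queue=[] holders={T1}
Step 14: signal(T1) -> count=2 queue=[] holders={none}
Step 15: wait(T1) -> count=1 queue=[] holders={T1}
Final holders: {T1} -> 1 thread(s)

Answer: 1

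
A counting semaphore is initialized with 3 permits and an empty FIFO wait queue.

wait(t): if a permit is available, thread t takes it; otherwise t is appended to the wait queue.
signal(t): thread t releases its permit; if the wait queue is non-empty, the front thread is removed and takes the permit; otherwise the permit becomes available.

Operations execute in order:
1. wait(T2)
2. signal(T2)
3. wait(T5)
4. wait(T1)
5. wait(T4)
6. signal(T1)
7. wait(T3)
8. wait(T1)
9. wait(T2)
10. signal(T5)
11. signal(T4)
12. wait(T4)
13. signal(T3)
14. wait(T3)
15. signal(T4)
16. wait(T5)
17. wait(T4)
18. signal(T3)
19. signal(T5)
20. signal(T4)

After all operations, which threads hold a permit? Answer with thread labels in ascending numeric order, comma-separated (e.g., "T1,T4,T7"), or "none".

Answer: T1,T2

Derivation:
Step 1: wait(T2) -> count=2 queue=[] holders={T2}
Step 2: signal(T2) -> count=3 queue=[] holders={none}
Step 3: wait(T5) -> count=2 queue=[] holders={T5}
Step 4: wait(T1) -> count=1 queue=[] holders={T1,T5}
Step 5: wait(T4) -> count=0 queue=[] holders={T1,T4,T5}
Step 6: signal(T1) -> count=1 queue=[] holders={T4,T5}
Step 7: wait(T3) -> count=0 queue=[] holders={T3,T4,T5}
Step 8: wait(T1) -> count=0 queue=[T1] holders={T3,T4,T5}
Step 9: wait(T2) -> count=0 queue=[T1,T2] holders={T3,T4,T5}
Step 10: signal(T5) -> count=0 queue=[T2] holders={T1,T3,T4}
Step 11: signal(T4) -> count=0 queue=[] holders={T1,T2,T3}
Step 12: wait(T4) -> count=0 queue=[T4] holders={T1,T2,T3}
Step 13: signal(T3) -> count=0 queue=[] holders={T1,T2,T4}
Step 14: wait(T3) -> count=0 queue=[T3] holders={T1,T2,T4}
Step 15: signal(T4) -> count=0 queue=[] holders={T1,T2,T3}
Step 16: wait(T5) -> count=0 queue=[T5] holders={T1,T2,T3}
Step 17: wait(T4) -> count=0 queue=[T5,T4] holders={T1,T2,T3}
Step 18: signal(T3) -> count=0 queue=[T4] holders={T1,T2,T5}
Step 19: signal(T5) -> count=0 queue=[] holders={T1,T2,T4}
Step 20: signal(T4) -> count=1 queue=[] holders={T1,T2}
Final holders: T1,T2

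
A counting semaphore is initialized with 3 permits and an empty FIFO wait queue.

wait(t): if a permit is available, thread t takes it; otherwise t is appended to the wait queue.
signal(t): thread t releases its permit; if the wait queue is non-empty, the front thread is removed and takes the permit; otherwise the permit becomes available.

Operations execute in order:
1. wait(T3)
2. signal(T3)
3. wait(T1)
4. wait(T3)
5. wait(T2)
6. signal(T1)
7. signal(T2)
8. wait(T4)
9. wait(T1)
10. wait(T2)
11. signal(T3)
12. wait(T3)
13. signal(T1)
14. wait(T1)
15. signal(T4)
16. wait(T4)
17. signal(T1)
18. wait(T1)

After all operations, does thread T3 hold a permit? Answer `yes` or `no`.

Answer: yes

Derivation:
Step 1: wait(T3) -> count=2 queue=[] holders={T3}
Step 2: signal(T3) -> count=3 queue=[] holders={none}
Step 3: wait(T1) -> count=2 queue=[] holders={T1}
Step 4: wait(T3) -> count=1 queue=[] holders={T1,T3}
Step 5: wait(T2) -> count=0 queue=[] holders={T1,T2,T3}
Step 6: signal(T1) -> count=1 queue=[] holders={T2,T3}
Step 7: signal(T2) -> count=2 queue=[] holders={T3}
Step 8: wait(T4) -> count=1 queue=[] holders={T3,T4}
Step 9: wait(T1) -> count=0 queue=[] holders={T1,T3,T4}
Step 10: wait(T2) -> count=0 queue=[T2] holders={T1,T3,T4}
Step 11: signal(T3) -> count=0 queue=[] holders={T1,T2,T4}
Step 12: wait(T3) -> count=0 queue=[T3] holders={T1,T2,T4}
Step 13: signal(T1) -> count=0 queue=[] holders={T2,T3,T4}
Step 14: wait(T1) -> count=0 queue=[T1] holders={T2,T3,T4}
Step 15: signal(T4) -> count=0 queue=[] holders={T1,T2,T3}
Step 16: wait(T4) -> count=0 queue=[T4] holders={T1,T2,T3}
Step 17: signal(T1) -> count=0 queue=[] holders={T2,T3,T4}
Step 18: wait(T1) -> count=0 queue=[T1] holders={T2,T3,T4}
Final holders: {T2,T3,T4} -> T3 in holders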